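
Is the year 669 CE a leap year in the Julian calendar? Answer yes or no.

no

669 mod 4 = 1, so it is a common year in the Julian calendar.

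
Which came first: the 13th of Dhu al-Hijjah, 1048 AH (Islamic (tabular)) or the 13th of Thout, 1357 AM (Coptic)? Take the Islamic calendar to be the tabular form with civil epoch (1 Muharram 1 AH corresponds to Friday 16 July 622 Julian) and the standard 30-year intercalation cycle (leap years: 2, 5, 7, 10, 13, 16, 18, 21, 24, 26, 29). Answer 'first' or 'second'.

first

Converting both to JDN: 2319799 vs 2320321; the smaller is the first.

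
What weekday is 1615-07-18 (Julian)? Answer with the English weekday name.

In the Gregorian calendar this is 28 July 1615 (JDN 2311135).
2311135 ≡ 1 (mod 7); counting from Monday = 0 gives Tuesday.

Tuesday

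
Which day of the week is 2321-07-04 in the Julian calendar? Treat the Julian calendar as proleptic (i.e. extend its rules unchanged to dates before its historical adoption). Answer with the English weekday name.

Wednesday

This is JDN 2568988 (20 July 2321 Gregorian).
2568988 ≡ 2 (mod 7); counting from Monday = 0 gives Wednesday.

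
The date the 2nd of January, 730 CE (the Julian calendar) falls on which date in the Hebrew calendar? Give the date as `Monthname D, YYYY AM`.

Shevat 8, 4490 AM

Both dates share Julian Day Number 1987692; in the Hebrew calendar that is 8 Shevat 4490 AM.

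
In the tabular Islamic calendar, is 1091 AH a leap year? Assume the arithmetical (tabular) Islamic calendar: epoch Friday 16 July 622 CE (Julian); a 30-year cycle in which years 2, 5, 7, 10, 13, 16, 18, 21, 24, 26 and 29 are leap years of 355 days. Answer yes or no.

Year 1091 AH is year 11 of its 30-year cycle; leap positions are 2, 5, 7, 10, 13, 16, 18, 21, 24, 26, 29, so it is a common year (354 days).

no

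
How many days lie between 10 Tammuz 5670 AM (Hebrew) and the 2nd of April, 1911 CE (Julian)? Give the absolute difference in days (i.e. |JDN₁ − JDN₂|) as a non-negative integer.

JDN of the first date = 2418870.
JDN of the second date = 2419142.
|2419142 − 2418870| = 272.

272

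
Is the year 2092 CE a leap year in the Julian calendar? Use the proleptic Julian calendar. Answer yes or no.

yes

2092 mod 4 = 0, so it is a leap year in the Julian calendar.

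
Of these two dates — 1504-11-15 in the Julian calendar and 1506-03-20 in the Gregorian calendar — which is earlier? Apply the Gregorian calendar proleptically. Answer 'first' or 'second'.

First date → JDN 2270713; second date → JDN 2271193.
JDN 2270713 < JDN 2271193, so the first date is earlier.

first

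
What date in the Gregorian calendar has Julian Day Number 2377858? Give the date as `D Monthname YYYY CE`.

JDN 2451545 is 1 Jan 2000; 2377858 is −73687 days from there.

2 April 1798 CE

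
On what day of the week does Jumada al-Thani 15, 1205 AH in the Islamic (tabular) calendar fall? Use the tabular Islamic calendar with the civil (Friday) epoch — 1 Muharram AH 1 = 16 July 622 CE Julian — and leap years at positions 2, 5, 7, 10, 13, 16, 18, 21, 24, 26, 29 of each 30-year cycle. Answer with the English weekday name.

Saturday

In the Gregorian calendar this is 19 February 1791 (JDN 2375259).
2375259 ≡ 5 (mod 7); counting from Monday = 0 gives Saturday.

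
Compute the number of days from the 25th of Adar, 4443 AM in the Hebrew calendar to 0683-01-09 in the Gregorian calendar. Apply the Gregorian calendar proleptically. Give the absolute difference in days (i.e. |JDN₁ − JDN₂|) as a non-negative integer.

First date → JDN 1970582; second date → JDN 1970529.
The interval is |1970582 − 1970529| = 53 days.

53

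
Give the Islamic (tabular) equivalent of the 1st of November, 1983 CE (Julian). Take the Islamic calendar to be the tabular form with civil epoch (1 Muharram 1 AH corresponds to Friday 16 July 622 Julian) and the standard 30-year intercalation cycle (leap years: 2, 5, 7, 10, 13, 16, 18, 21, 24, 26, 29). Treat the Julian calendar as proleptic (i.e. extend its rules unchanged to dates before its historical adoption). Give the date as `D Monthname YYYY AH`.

Julian Day Number of the source date = 2445653.
Converting JDN 2445653 to the tabular Islamic calendar gives 8 Safar 1404 AH.

8 Safar 1404 AH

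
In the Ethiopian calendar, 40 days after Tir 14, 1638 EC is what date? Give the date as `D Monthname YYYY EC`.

24 Yekatit 1638 EC

Counting 40 days forward from JDN 2322268 reaches JDN 2322308, which is 24 Yekatit 1638 EC.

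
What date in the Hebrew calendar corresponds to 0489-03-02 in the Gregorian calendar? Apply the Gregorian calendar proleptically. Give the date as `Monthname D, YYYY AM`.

Adar 13, 4249 AM

Both dates share Julian Day Number 1899725; in the Hebrew calendar that is 13 Adar 4249 AM.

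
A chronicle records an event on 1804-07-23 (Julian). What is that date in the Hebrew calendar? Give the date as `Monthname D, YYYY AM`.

Av 27, 5564 AM

Both dates share Julian Day Number 2380173; in the Hebrew calendar that is 27 Av 5564 AM.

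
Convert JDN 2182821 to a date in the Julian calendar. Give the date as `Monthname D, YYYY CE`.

March 28, 1264 CE

JDN 2182821 is 4 April 1264 in the proleptic Gregorian calendar.
In the Julian calendar that day is March 28, 1264 CE.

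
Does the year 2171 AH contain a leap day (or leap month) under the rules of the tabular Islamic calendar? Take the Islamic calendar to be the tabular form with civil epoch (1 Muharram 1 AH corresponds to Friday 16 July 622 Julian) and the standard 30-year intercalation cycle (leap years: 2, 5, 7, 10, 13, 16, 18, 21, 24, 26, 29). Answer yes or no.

no

Year 2171 AH is year 11 of its 30-year cycle; leap positions are 2, 5, 7, 10, 13, 16, 18, 21, 24, 26, 29, so it is a common year (354 days).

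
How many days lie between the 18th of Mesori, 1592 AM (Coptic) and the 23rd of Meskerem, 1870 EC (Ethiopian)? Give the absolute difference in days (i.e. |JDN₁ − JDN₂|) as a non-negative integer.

405

First date → JDN 2406490; second date → JDN 2406895.
The interval is |2406490 − 2406895| = 405 days.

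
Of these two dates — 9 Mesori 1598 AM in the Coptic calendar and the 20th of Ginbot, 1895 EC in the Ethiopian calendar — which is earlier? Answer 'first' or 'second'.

Converting both to JDN: 2408672 vs 2416263; the smaller is the first.

first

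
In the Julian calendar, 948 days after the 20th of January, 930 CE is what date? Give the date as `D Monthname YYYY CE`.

25 August 932 CE

The starting date is JDN 2060760; 2060760 + 948 = 2061708.
JDN 2061708 corresponds to 25 August 932 CE.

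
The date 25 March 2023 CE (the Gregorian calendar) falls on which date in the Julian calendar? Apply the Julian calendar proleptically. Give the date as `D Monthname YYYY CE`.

12 March 2023 CE

For dates in this range the Gregorian date is 13 days ahead of the Julian.
25 March 2023 Gregorian − 13 days → 12 March 2023 Julian.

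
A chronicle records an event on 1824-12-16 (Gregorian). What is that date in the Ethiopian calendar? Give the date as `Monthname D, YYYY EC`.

Tahsas 8, 1817 EC

Both dates share Julian Day Number 2387612; in the Ethiopian calendar that is 8 Tahsas 1817 EC.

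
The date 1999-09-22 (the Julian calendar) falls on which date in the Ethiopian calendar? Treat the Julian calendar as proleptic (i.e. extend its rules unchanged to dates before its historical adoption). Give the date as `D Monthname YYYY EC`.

24 Meskerem 1992 EC

Both dates share Julian Day Number 2451457; in the Ethiopian calendar that is 24 Meskerem 1992 EC.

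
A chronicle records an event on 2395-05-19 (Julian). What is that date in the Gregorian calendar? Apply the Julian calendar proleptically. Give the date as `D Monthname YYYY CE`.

The Julian–Gregorian offset here is 16 days (Julian trailing).
19 May 2395 Julian + 16 days → 4 June 2395 Gregorian.

4 June 2395 CE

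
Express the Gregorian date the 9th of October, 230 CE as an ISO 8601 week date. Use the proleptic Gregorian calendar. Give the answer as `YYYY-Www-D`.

0230-W40-6

The weekday is Saturday (ISO weekday 6).
That Saturday belongs to ISO week 40 of ISO year 230.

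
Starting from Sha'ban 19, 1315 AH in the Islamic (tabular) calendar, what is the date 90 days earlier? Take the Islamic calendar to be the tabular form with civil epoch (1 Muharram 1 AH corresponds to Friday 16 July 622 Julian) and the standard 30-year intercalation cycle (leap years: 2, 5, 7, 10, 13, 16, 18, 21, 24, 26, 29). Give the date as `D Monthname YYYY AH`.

18 Jumada al-Awwal 1315 AH

The starting date is JDN 2414303; 2414303 − 90 = 2414213.
JDN 2414213 corresponds to 18 Jumada al-Awwal 1315 AH.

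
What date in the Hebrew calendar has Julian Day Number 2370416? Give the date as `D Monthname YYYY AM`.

The Gregorian equivalent of JDN 2370416 is 16 November 1777.
In the Hebrew calendar that day is 16 Cheshvan 5538 AM.

16 Cheshvan 5538 AM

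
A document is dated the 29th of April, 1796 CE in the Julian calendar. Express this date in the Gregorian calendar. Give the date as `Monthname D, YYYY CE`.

For dates in this range the Gregorian date is 11 days ahead of the Julian.
29 April 1796 Julian + 11 days → 10 May 1796 Gregorian.

May 10, 1796 CE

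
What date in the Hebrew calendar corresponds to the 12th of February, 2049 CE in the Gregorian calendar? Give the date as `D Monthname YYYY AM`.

Both dates share Julian Day Number 2469485; in the Hebrew calendar that is 10 Adar I 5809 AM.

10 Adar I 5809 AM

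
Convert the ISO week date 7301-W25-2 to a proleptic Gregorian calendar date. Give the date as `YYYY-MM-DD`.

7301-06-21

ISO week 1 of 7301 is the week containing the first Thursday of 7301.
Week 25, day 2 (Tuesday) lands on 7301-06-21.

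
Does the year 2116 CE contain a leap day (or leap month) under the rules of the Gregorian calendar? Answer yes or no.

2116 is divisible by 4 and not by 100, so it is a leap year.

yes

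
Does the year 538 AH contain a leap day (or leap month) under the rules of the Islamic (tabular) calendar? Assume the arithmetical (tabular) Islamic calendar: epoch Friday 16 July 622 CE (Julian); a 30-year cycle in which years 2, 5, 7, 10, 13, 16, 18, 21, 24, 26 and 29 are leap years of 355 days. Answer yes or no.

Year 538 AH is year 28 of its 30-year cycle; leap positions are 2, 5, 7, 10, 13, 16, 18, 21, 24, 26, 29, so it is a common year (354 days).

no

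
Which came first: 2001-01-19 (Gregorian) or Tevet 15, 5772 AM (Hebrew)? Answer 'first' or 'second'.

First date → JDN 2451929; second date → JDN 2455937.
JDN 2451929 < JDN 2455937, so the first date is earlier.

first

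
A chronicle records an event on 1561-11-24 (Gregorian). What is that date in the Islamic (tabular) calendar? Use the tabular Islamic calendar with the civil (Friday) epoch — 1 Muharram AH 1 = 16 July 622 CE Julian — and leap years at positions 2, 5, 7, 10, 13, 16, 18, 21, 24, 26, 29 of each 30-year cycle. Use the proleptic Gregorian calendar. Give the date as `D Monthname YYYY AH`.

Julian Day Number of the source date = 2291531.
Converting JDN 2291531 to the tabular Islamic calendar gives 6 Rabi' al-Awwal 969 AH.

6 Rabi' al-Awwal 969 AH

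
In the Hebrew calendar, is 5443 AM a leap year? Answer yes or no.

Hebrew year 5443 is year 9 of its 19-year Metonic cycle; leap years are at positions 3, 6, 8, 11, 14, 17, 19, so it is a common year (12 months).

no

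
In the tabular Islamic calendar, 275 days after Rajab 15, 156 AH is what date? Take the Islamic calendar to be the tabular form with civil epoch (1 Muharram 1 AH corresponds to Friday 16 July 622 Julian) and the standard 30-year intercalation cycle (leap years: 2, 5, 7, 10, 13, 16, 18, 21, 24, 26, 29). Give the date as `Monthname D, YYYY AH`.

Rabi' al-Thani 24, 157 AH

Counting 275 days forward from JDN 2003558 reaches JDN 2003833, which is Rabi' al-Thani 24, 157 AH.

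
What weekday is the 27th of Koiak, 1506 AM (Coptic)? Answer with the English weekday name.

Sunday

In the Gregorian calendar this is 3 January 1790 (JDN 2374847).
JDN 2374847 mod 7 = 6, and JDN 0 was a Monday, so this is a Sunday.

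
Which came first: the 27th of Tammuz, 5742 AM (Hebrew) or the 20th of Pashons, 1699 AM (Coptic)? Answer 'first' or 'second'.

Converting both to JDN: 2445169 vs 2445483; the smaller is the first.

first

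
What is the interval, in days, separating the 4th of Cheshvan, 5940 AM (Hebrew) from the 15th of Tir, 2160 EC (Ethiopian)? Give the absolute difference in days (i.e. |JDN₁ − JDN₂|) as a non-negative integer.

JDN of the first date = 2517231.
JDN of the second date = 2512930.
|2512930 − 2517231| = 4301.

4301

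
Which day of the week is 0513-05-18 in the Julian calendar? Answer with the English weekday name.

Saturday

This is JDN 1908569 (20 May 513 Gregorian).
1908569 ≡ 5 (mod 7); counting from Monday = 0 gives Saturday.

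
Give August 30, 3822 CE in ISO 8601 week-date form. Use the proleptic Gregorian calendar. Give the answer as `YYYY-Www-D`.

The weekday is Friday (ISO weekday 5).
That Friday belongs to ISO week 35 of ISO year 3822.

3822-W35-5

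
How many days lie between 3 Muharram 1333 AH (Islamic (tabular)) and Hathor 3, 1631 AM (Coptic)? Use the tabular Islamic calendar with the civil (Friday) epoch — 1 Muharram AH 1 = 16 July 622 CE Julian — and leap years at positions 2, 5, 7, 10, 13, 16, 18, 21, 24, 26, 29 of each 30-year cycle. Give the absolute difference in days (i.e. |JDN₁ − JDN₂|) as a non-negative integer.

9

First date → JDN 2420458; second date → JDN 2420449.
The interval is |2420458 − 2420449| = 9 days.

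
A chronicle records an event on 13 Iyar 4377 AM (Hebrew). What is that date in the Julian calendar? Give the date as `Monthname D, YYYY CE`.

April 24, 617 CE

The source date corresponds to 27 April 617 in the proleptic Gregorian calendar (JDN 1946531).
That day falls on 24 April 617 CE in the Julian calendar.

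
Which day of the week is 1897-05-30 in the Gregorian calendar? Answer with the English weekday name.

Sunday

2414075 ≡ 6 (mod 7); counting from Monday = 0 gives Sunday.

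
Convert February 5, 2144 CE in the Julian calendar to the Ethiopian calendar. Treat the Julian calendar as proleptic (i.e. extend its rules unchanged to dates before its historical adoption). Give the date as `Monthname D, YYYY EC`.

The source date corresponds to 19 February 2144 in the Gregorian calendar (JDN 2504189).
That day falls on 10 Yekatit 2136 EC in the Ethiopian calendar.

Yekatit 10, 2136 EC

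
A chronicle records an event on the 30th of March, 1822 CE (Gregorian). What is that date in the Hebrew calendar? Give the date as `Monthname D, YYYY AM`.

Nisan 8, 5582 AM

Julian Day Number of the source date = 2386620.
Converting JDN 2386620 to the Hebrew calendar gives 8 Nisan 5582 AM.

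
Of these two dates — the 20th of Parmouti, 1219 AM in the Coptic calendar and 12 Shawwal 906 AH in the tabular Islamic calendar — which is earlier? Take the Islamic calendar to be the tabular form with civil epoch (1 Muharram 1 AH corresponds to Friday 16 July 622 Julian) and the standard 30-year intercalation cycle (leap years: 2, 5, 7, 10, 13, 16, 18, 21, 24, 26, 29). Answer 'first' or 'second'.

second

The two dates have Julian Day Numbers 2270133 and 2269419 respectively.
Since 2269419 < 2270133, the second date comes first.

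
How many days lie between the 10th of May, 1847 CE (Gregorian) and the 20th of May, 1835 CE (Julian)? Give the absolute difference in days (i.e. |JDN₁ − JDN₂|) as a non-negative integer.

First date → JDN 2395792; second date → JDN 2391431.
The interval is |2395792 − 2391431| = 4361 days.

4361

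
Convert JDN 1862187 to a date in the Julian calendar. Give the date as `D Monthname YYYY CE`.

23 May 386 CE

JDN 1862187 is 24 May 386 in the proleptic Gregorian calendar.
In the Julian calendar that day is 23 May 386 CE.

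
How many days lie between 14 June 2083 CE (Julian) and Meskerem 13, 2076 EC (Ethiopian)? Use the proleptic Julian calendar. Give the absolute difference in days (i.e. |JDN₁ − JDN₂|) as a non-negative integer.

First date → JDN 2482038; second date → JDN 2482127.
The interval is |2482038 − 2482127| = 89 days.

89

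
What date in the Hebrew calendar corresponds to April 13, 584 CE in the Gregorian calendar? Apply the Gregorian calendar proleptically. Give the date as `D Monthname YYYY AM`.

25 Nisan 4344 AM

Both dates share Julian Day Number 1934465; in the Hebrew calendar that is 25 Nisan 4344 AM.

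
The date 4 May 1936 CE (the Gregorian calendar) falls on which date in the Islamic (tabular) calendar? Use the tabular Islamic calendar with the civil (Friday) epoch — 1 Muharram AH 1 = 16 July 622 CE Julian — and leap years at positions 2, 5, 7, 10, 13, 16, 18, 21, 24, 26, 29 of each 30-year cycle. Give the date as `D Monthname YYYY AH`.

12 Safar 1355 AH

Both dates share Julian Day Number 2428293; in the tabular Islamic calendar that is 12 Safar 1355 AH.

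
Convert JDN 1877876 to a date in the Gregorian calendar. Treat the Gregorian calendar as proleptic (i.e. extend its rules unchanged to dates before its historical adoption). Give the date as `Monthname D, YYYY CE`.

Counting from JDN 2299161 = 15 Oct 1582 gives an offset of -421285 days.

May 7, 429 CE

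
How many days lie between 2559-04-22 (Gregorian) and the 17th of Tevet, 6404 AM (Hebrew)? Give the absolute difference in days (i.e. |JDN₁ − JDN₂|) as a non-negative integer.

First date → JDN 2655827; second date → JDN 2686779.
The interval is |2655827 − 2686779| = 30952 days.

30952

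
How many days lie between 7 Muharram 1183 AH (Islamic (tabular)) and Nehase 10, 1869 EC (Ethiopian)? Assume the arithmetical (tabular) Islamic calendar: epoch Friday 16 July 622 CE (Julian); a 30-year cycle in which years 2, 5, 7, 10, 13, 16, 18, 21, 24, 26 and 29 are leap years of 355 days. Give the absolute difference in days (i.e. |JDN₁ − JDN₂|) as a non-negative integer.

JDN of the first date = 2367307.
JDN of the second date = 2406847.
|2406847 − 2367307| = 39540.

39540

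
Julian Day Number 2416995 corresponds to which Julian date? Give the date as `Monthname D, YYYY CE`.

The Gregorian equivalent of JDN 2416995 is 29 May 1905.
In the Julian calendar that day is May 16, 1905 CE.

May 16, 1905 CE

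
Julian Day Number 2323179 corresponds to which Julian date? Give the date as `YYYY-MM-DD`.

1648-07-08

JDN 2323179 is 18 July 1648 in the Gregorian calendar.
In the Julian calendar that day is 1648-07-08.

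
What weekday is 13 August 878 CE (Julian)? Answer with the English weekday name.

Equivalently 17 August 878 Gregorian, JDN 2041972.
2041972 ≡ 2 (mod 7); counting from Monday = 0 gives Wednesday.

Wednesday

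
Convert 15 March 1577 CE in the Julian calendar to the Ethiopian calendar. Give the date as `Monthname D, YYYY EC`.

The source date corresponds to 25 March 1577 in the proleptic Gregorian calendar (JDN 2297131).
That day falls on 19 Megabit 1569 EC in the Ethiopian calendar.

Megabit 19, 1569 EC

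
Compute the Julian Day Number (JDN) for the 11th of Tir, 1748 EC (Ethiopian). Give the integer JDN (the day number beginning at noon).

Equivalently 18 January 1756 (Gregorian).
JDN 2299161 is 15 October 1582 CE (Gregorian); the target day is +63282 days from there, so JDN = 2362443.

2362443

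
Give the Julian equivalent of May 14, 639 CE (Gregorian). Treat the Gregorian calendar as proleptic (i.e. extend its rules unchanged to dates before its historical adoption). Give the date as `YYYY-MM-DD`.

0639-05-11

At this point the Julian calendar is 3 days behind the Gregorian.
14 May 639 Gregorian − 3 days → 11 May 639 Julian.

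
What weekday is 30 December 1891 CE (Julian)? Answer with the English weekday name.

Equivalently 11 January 1892 Gregorian, JDN 2412109.
Since JDN mod 7 = 0 (0 = Monday), the day is Monday.

Monday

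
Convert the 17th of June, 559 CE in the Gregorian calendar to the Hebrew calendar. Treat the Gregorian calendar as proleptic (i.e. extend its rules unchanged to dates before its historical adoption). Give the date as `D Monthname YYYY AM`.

24 Sivan 4319 AM

Julian Day Number of the source date = 1925398.
Converting JDN 1925398 to the Hebrew calendar gives 24 Sivan 4319 AM.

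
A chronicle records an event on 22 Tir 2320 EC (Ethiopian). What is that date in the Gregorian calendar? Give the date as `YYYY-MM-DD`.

2328-02-03

Both dates share Julian Day Number 2571377; in the Gregorian calendar that is 3 February 2328 CE.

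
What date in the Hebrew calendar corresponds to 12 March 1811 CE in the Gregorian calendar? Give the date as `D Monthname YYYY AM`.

Both dates share Julian Day Number 2382584; in the Hebrew calendar that is 16 Adar 5571 AM.

16 Adar 5571 AM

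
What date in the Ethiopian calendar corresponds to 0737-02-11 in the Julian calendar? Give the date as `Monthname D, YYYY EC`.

Yekatit 17, 729 EC

Both dates share Julian Day Number 1990289; in the Ethiopian calendar that is 17 Yekatit 729 EC.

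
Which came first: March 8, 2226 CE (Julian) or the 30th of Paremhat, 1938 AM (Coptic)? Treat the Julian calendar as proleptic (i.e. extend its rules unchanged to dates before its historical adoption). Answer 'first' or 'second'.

second

First date → JDN 2534171; second date → JDN 2532728.
JDN 2532728 < JDN 2534171, so the second date is earlier.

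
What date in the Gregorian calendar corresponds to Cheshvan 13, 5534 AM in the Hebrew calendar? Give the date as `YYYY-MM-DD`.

1773-10-30

Julian Day Number of the source date = 2368938.
Converting JDN 2368938 to the Gregorian calendar gives 30 October 1773 CE.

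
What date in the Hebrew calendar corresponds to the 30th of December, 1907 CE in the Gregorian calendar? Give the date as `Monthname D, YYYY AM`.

Tevet 25, 5668 AM

Both dates share Julian Day Number 2417940; in the Hebrew calendar that is 25 Tevet 5668 AM.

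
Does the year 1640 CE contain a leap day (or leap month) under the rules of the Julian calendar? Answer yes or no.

1640 mod 4 = 0, so it is a leap year in the Julian calendar.

yes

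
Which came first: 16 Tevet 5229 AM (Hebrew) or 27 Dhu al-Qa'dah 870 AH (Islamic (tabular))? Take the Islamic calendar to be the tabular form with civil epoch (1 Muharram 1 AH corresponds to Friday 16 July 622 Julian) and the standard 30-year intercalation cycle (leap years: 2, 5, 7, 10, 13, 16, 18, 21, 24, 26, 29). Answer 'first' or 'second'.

The two dates have Julian Day Numbers 2257610 and 2256706 respectively.
Since 2256706 < 2257610, the second date comes first.

second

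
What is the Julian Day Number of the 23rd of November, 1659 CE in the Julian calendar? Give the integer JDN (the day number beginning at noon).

In the Gregorian calendar the same day is 3 December 1659.
JDN 2400001 is 17 November 1858 CE (Gregorian), MJD 0; the target day is −72667 days from there, so JDN = 2327334.

2327334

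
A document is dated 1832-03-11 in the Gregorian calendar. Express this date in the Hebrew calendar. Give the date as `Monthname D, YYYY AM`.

Adar II 9, 5592 AM

Both dates share Julian Day Number 2390254; in the Hebrew calendar that is 9 Adar II 5592 AM.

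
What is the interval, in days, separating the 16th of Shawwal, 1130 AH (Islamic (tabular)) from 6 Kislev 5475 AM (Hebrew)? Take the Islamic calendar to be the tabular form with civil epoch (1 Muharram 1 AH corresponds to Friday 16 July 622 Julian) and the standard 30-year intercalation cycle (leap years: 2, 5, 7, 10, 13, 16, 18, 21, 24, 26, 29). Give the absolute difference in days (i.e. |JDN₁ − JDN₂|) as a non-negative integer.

First date → JDN 2348801; second date → JDN 2347402.
The interval is |2348801 − 2347402| = 1399 days.

1399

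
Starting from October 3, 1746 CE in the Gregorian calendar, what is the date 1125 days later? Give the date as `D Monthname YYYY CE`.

The starting date is JDN 2359049; 2359049 + 1125 = 2360174.
JDN 2360174 corresponds to 1 November 1749 CE.

1 November 1749 CE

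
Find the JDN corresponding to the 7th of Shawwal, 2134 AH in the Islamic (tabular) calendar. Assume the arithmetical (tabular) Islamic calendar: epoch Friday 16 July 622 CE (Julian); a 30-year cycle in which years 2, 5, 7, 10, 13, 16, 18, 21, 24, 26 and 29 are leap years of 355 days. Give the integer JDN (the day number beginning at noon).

In the Gregorian calendar the same day is 10 October 2692.
JDN 2400001 is 17 November 1858 CE (Gregorian), MJD 0; the target day is +304575 days from there, so JDN = 2704576.

2704576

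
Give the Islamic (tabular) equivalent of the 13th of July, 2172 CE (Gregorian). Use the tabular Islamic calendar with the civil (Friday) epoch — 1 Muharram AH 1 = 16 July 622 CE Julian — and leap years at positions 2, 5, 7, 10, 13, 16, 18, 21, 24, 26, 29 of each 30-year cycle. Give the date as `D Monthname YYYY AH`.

21 Rajab 1598 AH

Julian Day Number of the source date = 2514561.
Converting JDN 2514561 to the tabular Islamic calendar gives 21 Rajab 1598 AH.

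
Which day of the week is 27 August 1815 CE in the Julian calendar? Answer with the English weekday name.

Equivalently 8 September 1815 Gregorian, JDN 2384225.
JDN 2384225 mod 7 = 4, and JDN 0 was a Monday, so this is a Friday.

Friday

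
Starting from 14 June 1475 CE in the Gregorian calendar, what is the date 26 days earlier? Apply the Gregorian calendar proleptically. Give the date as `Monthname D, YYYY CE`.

Counting 26 days back from JDN 2259957 reaches JDN 2259931, which is May 19, 1475 CE.

May 19, 1475 CE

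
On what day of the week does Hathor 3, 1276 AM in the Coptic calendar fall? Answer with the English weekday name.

Tuesday

In the proleptic Gregorian calendar this is 10 November 1559 (JDN 2290786).
2290786 ≡ 1 (mod 7); counting from Monday = 0 gives Tuesday.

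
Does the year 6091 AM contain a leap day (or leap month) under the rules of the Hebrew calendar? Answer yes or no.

Hebrew year 6091 is year 11 of its 19-year Metonic cycle; leap years are at positions 3, 6, 8, 11, 14, 17, 19, so it is a leap year (13 months).

yes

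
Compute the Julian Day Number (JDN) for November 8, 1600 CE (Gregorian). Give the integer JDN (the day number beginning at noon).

JDN 2400001 is 17 November 1858 CE (Gregorian), MJD 0; the target day is −94241 days from there, so JDN = 2305760.

2305760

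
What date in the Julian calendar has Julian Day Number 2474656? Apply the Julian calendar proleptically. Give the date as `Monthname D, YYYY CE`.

March 29, 2063 CE

The Gregorian equivalent of JDN 2474656 is 11 April 2063.
In the Julian calendar that day is March 29, 2063 CE.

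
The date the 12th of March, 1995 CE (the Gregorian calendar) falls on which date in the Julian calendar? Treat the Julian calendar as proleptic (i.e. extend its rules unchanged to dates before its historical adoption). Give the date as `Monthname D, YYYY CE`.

At this point the Julian calendar is 13 days behind the Gregorian.
12 March 1995 Gregorian − 13 days → 27 February 1995 Julian.

February 27, 1995 CE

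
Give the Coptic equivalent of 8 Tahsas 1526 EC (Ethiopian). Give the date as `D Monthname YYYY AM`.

8 Koiak 1250 AM

The source date corresponds to 14 December 1533 in the proleptic Gregorian calendar (JDN 2281324).
That day falls on 8 Koiak 1250 AM in the Coptic calendar.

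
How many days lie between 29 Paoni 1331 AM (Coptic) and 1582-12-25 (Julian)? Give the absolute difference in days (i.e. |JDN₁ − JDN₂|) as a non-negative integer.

11868

JDN of the first date = 2311110.
JDN of the second date = 2299242.
|2299242 − 2311110| = 11868.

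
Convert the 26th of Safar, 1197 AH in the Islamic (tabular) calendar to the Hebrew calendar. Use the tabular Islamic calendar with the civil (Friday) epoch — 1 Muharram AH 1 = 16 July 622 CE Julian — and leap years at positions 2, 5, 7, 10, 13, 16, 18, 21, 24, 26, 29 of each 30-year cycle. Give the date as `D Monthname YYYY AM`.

28 Shevat 5543 AM

Both dates share Julian Day Number 2372318; in the Hebrew calendar that is 28 Shevat 5543 AM.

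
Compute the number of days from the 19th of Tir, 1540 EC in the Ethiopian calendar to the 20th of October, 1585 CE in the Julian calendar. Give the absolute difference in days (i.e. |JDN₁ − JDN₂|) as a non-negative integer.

13793

First date → JDN 2286479; second date → JDN 2300272.
The interval is |2286479 − 2300272| = 13793 days.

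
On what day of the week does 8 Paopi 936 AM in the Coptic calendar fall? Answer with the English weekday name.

Sunday

In the proleptic Gregorian calendar this is 13 October 1219 (JDN 2166576).
2166576 ≡ 6 (mod 7); counting from Monday = 0 gives Sunday.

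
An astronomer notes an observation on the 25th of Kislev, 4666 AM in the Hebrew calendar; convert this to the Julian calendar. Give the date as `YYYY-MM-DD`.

Julian Day Number of the source date = 2051938.
Converting JDN 2051938 to the Julian calendar gives 25 November 905 CE.

0905-11-25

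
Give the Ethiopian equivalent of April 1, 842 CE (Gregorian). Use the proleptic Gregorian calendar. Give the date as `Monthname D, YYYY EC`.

Both dates share Julian Day Number 2028685; in the Ethiopian calendar that is 2 Miyazya 834 EC.

Miyazya 2, 834 EC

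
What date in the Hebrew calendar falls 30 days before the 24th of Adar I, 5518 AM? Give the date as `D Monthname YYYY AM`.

24 Shevat 5518 AM

JDN of the 24th of Adar I, 5518 AM = 2363219.
2363219 − 30 = 2363189.
JDN 2363189 in the Hebrew calendar is 24 Shevat 5518 AM.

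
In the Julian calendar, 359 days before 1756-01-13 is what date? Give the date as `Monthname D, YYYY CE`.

The starting date is JDN 2362449; 2362449 − 359 = 2362090.
JDN 2362090 corresponds to January 19, 1755 CE.

January 19, 1755 CE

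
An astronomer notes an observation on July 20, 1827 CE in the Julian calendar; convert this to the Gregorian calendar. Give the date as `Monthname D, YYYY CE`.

The Julian–Gregorian offset here is 12 days (Julian trailing).
20 July 1827 Julian + 12 days → 1 August 1827 Gregorian.

August 1, 1827 CE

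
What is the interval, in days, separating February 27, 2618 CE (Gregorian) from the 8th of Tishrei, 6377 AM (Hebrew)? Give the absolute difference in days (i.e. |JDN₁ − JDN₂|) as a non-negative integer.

505

First date → JDN 2677322; second date → JDN 2676817.
The interval is |2677322 − 2676817| = 505 days.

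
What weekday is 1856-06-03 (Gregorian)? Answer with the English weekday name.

Tuesday

2399104 ≡ 1 (mod 7); counting from Monday = 0 gives Tuesday.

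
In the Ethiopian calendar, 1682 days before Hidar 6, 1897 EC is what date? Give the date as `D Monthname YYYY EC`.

JDN of Hidar 6, 1897 EC = 2416800.
2416800 − 1682 = 2415118.
JDN 2415118 in the Ethiopian calendar is 30 Megabit 1892 EC.

30 Megabit 1892 EC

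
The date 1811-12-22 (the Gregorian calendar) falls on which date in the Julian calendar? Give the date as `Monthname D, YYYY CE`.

For dates in this range the Gregorian date is 12 days ahead of the Julian.
22 December 1811 Gregorian − 12 days → 10 December 1811 Julian.

December 10, 1811 CE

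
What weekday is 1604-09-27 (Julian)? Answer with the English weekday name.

Equivalently 7 October 1604 Gregorian, JDN 2307189.
JDN 2307189 mod 7 = 3, and JDN 0 was a Monday, so this is a Thursday.

Thursday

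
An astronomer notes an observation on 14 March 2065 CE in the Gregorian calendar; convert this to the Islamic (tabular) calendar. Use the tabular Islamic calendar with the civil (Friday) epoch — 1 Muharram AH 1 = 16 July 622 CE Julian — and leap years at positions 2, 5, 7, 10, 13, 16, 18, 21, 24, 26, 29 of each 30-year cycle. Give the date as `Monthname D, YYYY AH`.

Julian Day Number of the source date = 2475359.
Converting JDN 2475359 to the tabular Islamic calendar gives 6 Dhu al-Hijjah 1487 AH.

Dhu al-Hijjah 6, 1487 AH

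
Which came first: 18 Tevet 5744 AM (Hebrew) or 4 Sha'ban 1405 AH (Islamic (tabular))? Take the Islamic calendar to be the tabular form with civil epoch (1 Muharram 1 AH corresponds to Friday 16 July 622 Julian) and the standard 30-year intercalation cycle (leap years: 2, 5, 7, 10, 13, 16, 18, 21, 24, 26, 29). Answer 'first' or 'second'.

The two dates have Julian Day Numbers 2445693 and 2446181 respectively.
Since 2445693 < 2446181, the first date comes first.

first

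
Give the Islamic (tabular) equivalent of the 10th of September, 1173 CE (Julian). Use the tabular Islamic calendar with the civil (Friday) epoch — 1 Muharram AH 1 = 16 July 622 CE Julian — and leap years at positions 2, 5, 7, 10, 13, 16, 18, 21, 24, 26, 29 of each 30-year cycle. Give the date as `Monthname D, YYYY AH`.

Julian Day Number of the source date = 2149749.
Converting JDN 2149749 to the tabular Islamic calendar gives 30 Muharram 569 AH.

Muharram 30, 569 AH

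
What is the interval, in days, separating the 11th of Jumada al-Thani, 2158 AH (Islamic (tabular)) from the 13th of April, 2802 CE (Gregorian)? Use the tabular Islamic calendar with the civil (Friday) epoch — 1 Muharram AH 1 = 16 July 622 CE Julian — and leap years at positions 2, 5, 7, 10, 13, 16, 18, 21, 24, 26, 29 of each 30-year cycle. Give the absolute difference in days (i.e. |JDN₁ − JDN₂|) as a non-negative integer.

JDN of the first date = 2712967.
JDN of the second date = 2744572.
|2744572 − 2712967| = 31605.

31605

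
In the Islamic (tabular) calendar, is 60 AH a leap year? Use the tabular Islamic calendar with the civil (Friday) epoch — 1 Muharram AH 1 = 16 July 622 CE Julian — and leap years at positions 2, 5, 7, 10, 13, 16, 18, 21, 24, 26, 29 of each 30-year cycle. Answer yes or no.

Year 60 AH is year 30 of its 30-year cycle; leap positions are 2, 5, 7, 10, 13, 16, 18, 21, 24, 26, 29, so it is a common year (354 days).

no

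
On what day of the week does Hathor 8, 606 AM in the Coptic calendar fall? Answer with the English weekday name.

Equivalently 8 November 889 Gregorian, JDN 2046073.
2046073 ≡ 1 (mod 7); counting from Monday = 0 gives Tuesday.

Tuesday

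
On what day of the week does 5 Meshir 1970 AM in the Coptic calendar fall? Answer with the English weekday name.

Equivalently 14 February 2254 Gregorian, JDN 2544361.
JDN 2544361 mod 7 = 1, and JDN 0 was a Monday, so this is a Tuesday.

Tuesday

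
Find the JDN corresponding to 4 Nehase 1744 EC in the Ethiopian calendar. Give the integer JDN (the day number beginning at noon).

2361185

Equivalently 8 August 1752 (Gregorian).
JDN 2451545 is 1 January 2000 CE (Gregorian); the target day is −90360 days from there, so JDN = 2361185.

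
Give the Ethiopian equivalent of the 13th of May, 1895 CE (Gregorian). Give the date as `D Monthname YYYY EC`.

Both dates share Julian Day Number 2413327; in the Ethiopian calendar that is 6 Ginbot 1887 EC.

6 Ginbot 1887 EC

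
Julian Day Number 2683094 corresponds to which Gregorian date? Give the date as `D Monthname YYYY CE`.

17 December 2633 CE

Counting from JDN 2299161 = 15 Oct 1582 gives an offset of 383933 days.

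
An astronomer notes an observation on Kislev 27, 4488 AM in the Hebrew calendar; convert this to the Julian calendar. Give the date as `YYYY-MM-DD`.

The source date corresponds to 19 December 727 in the proleptic Gregorian calendar (JDN 1986943).
That day falls on 15 December 727 CE in the Julian calendar.

0727-12-15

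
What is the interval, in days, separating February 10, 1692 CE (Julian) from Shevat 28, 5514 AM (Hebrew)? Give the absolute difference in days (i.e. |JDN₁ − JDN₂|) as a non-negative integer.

22645

First date → JDN 2339101; second date → JDN 2361746.
The interval is |2339101 − 2361746| = 22645 days.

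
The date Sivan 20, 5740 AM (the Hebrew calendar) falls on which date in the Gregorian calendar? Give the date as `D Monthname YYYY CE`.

Both dates share Julian Day Number 2444395; in the Gregorian calendar that is 4 June 1980 CE.

4 June 1980 CE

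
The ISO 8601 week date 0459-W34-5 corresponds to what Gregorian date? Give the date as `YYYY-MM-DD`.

ISO week 1 of 459 is the week containing the first Thursday of 459.
Week 34, day 5 (Friday) lands on 0459-08-22.

0459-08-22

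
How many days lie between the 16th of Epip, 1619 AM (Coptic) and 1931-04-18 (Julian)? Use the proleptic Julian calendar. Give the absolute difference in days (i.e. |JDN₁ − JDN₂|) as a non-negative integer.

First date → JDN 2416319; second date → JDN 2426463.
The interval is |2416319 − 2426463| = 10144 days.

10144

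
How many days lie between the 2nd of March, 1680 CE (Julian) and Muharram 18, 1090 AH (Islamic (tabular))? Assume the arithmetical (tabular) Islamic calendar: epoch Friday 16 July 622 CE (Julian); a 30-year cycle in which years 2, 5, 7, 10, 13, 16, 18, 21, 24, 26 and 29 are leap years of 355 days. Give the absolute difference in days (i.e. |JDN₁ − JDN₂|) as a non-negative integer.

377

First date → JDN 2334739; second date → JDN 2334362.
The interval is |2334739 − 2334362| = 377 days.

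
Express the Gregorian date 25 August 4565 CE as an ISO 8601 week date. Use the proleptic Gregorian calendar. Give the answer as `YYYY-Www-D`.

4565-W34-7

The weekday is Sunday (ISO weekday 7).
That Sunday belongs to ISO week 34 of ISO year 4565.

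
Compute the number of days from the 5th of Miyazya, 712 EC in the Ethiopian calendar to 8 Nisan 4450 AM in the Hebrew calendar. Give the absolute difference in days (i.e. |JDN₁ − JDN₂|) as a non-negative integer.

JDN of the first date = 1984128.
JDN of the second date = 1973163.
|1973163 − 1984128| = 10965.

10965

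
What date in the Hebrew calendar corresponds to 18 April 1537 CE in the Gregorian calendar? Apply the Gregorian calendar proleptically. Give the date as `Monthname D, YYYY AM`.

Nisan 27, 5297 AM

Both dates share Julian Day Number 2282545; in the Hebrew calendar that is 27 Nisan 5297 AM.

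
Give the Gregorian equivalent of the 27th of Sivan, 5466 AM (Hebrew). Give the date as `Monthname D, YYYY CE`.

June 9, 1706 CE

Julian Day Number of the source date = 2344323.
Converting JDN 2344323 to the Gregorian calendar gives 9 June 1706 CE.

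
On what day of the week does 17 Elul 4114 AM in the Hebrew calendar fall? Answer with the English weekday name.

Tuesday

In the proleptic Gregorian calendar this is 24 August 354 (JDN 1850591).
1850591 ≡ 1 (mod 7); counting from Monday = 0 gives Tuesday.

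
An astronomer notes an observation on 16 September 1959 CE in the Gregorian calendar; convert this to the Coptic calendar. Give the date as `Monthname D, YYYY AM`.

Thout 5, 1676 AM

Both dates share Julian Day Number 2436828; in the Coptic calendar that is 5 Thout 1676 AM.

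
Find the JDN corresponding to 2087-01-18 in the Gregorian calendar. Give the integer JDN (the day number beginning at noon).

JDN 2400001 is 17 November 1858 CE (Gregorian), MJD 0; the target day is +83338 days from there, so JDN = 2483339.

2483339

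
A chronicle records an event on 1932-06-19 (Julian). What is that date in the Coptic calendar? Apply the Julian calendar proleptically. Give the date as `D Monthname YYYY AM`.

25 Paoni 1648 AM

Both dates share Julian Day Number 2426891; in the Coptic calendar that is 25 Paoni 1648 AM.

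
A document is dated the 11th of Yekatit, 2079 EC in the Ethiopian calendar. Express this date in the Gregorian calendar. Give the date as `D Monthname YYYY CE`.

Both dates share Julian Day Number 2483370; in the Gregorian calendar that is 18 February 2087 CE.

18 February 2087 CE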